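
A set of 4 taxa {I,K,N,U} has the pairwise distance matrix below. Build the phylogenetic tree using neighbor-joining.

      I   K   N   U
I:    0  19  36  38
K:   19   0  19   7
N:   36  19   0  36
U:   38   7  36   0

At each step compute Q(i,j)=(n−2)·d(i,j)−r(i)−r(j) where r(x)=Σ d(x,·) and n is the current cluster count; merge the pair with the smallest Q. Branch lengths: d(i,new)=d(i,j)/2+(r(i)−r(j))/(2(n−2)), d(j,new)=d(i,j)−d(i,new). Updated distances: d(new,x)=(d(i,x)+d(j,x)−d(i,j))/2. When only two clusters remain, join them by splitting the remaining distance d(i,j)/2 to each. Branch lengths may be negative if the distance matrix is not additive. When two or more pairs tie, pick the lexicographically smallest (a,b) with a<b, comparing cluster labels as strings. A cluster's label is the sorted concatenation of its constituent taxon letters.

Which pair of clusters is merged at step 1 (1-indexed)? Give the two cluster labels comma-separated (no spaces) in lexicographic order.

iteration 1: select I,N (d=36, Q=-112); attach at lengths (37/2, 35/2); label the merged cluster IN
  updated: d(IN,K)=1, d(IN,U)=19
iteration 2: select IN,K (d=1, Q=-27); attach at lengths (13/2, -11/2); label the merged cluster IKN
  updated: d(IKN,U)=25/2
iteration 3: select IKN,U (d=25/2); attach at lengths (25/4, 25/4); label the merged cluster IKNU
final tree: (((I:37/2,N:35/2):13/2,K:-11/2):25/4,U:25/4)
total length: 99/2

I,N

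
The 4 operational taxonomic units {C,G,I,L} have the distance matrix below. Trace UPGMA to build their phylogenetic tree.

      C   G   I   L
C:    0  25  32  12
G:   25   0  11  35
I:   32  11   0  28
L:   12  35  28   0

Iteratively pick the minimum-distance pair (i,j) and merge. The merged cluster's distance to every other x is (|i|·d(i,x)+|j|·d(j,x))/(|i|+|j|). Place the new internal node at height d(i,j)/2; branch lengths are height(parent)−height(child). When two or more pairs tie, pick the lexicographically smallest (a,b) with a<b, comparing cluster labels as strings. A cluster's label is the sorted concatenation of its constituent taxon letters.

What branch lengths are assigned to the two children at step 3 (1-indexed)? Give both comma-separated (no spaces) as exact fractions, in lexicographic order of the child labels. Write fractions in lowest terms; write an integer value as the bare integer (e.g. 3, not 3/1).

9,19/2

1. join G+I (d=11) ⇒ GI; edges |G|=11/2, |I|=11/2
  updated: d(C,GI)=57/2, d(GI,L)=63/2
2. join C+L (d=12) ⇒ CL; edges |C|=6, |L|=6
  updated: d(CL,GI)=30
3. join CL+GI (d=30) ⇒ CGIL; edges |CL|=9, |GI|=19/2
final tree: ((C:6,L:6):9,(G:11/2,I:11/2):19/2)
total length: 83/2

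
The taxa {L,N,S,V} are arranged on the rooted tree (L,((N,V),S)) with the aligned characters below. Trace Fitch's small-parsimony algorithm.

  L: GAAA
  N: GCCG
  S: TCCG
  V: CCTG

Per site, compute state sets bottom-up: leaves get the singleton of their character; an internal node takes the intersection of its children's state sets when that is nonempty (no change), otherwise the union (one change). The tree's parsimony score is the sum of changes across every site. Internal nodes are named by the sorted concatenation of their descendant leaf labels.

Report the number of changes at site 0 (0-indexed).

[col 0] NV: children N:{G}, V:{C} ∪→ {C,G}; cost 1
[col 0] NSV: children NV:{C,G}, S:{T} ∪→ {C,G,T}; cost 1
[col 0] LNSV: children L:{G}, NSV:{C,G,T} ∩→ {G}; cost 0
[col 1] NV: children N:{C}, V:{C} ∩→ {C}; cost 0
[col 1] NSV: children NV:{C}, S:{C} ∩→ {C}; cost 0
[col 1] LNSV: children L:{A}, NSV:{C} ∪→ {A,C}; cost 1
[col 2] NV: children N:{C}, V:{T} ∪→ {C,T}; cost 1
[col 2] NSV: children NV:{C,T}, S:{C} ∩→ {C}; cost 0
[col 2] LNSV: children L:{A}, NSV:{C} ∪→ {A,C}; cost 1
[col 3] NV: children N:{G}, V:{G} ∩→ {G}; cost 0
[col 3] NSV: children NV:{G}, S:{G} ∩→ {G}; cost 0
[col 3] LNSV: children L:{A}, NSV:{G} ∪→ {A,G}; cost 1
per-site changes: [2, 1, 2, 1]; total = 6

2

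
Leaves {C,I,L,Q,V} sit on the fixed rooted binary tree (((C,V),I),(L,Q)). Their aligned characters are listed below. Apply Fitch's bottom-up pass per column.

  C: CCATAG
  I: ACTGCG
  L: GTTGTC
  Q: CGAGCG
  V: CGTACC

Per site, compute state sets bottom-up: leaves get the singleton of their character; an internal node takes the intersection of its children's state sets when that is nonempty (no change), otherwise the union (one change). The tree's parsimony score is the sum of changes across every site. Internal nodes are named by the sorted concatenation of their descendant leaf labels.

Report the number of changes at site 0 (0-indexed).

2

CV@0: {C} ∩ {C} = {C} (intersection, +0)
CIV@0: {C} ∪ {A} = {A,C} (union, +1)
LQ@0: {G} ∪ {C} = {C,G} (union, +1)
CILQV@0: {A,C} ∩ {C,G} = {C} (intersection, +0)
CV@1: {C} ∪ {G} = {C,G} (union, +1)
CIV@1: {C,G} ∩ {C} = {C} (intersection, +0)
LQ@1: {T} ∪ {G} = {G,T} (union, +1)
CILQV@1: {C} ∪ {G,T} = {C,G,T} (union, +1)
CV@2: {A} ∪ {T} = {A,T} (union, +1)
CIV@2: {A,T} ∩ {T} = {T} (intersection, +0)
LQ@2: {T} ∪ {A} = {A,T} (union, +1)
CILQV@2: {T} ∩ {A,T} = {T} (intersection, +0)
CV@3: {T} ∪ {A} = {A,T} (union, +1)
CIV@3: {A,T} ∪ {G} = {A,G,T} (union, +1)
LQ@3: {G} ∩ {G} = {G} (intersection, +0)
CILQV@3: {A,G,T} ∩ {G} = {G} (intersection, +0)
CV@4: {A} ∪ {C} = {A,C} (union, +1)
CIV@4: {A,C} ∩ {C} = {C} (intersection, +0)
LQ@4: {T} ∪ {C} = {C,T} (union, +1)
CILQV@4: {C} ∩ {C,T} = {C} (intersection, +0)
CV@5: {G} ∪ {C} = {C,G} (union, +1)
CIV@5: {C,G} ∩ {G} = {G} (intersection, +0)
LQ@5: {C} ∪ {G} = {C,G} (union, +1)
CILQV@5: {G} ∩ {C,G} = {G} (intersection, +0)
per-site changes: [2, 3, 2, 2, 2, 2]; total = 13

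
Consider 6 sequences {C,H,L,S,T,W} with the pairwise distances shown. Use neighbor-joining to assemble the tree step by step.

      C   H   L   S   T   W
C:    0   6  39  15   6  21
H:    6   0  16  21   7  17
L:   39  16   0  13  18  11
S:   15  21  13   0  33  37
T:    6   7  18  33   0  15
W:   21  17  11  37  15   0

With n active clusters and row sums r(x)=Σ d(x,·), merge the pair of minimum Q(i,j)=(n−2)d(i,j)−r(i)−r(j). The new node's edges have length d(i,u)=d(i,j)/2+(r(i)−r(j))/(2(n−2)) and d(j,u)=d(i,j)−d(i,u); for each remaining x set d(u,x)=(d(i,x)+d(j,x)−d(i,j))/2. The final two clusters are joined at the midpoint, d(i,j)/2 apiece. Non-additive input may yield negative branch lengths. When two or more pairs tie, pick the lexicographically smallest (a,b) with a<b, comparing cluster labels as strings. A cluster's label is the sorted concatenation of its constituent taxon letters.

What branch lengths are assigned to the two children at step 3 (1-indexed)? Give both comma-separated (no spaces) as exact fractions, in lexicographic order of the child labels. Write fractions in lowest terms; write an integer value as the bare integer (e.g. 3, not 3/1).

iteration 1: select L,S (d=13, Q=-164); attach at lengths (15/4, 37/4); label the merged cluster LS
  updated: d(C,LS)=41/2, d(H,LS)=12, d(LS,T)=19, d(LS,W)=35/2
iteration 2: select LS,W (d=35/2, Q=-87); attach at lengths (17/2, 9); label the merged cluster LSW
  updated: d(C,LSW)=12, d(H,LSW)=23/4, d(LSW,T)=33/4
iteration 3: select C,T (d=6, Q=-133/4); attach at lengths (59/16, 37/16); label the merged cluster CT
  updated: d(CT,H)=7/2, d(CT,LSW)=57/8
iteration 4: select CT,H (d=7/2, Q=-131/8); attach at lengths (39/16, 17/16); label the merged cluster CHT
  updated: d(CHT,LSW)=75/16
iteration 5: select CHT,LSW (d=75/16); attach at lengths (75/32, 75/32); label the merged cluster CHLSTW
final tree: (((C:59/16,T:37/16):39/16,H:17/16):75/32,((L:15/4,S:37/4):17/2,W:9):75/32)
total length: 715/16

59/16,37/16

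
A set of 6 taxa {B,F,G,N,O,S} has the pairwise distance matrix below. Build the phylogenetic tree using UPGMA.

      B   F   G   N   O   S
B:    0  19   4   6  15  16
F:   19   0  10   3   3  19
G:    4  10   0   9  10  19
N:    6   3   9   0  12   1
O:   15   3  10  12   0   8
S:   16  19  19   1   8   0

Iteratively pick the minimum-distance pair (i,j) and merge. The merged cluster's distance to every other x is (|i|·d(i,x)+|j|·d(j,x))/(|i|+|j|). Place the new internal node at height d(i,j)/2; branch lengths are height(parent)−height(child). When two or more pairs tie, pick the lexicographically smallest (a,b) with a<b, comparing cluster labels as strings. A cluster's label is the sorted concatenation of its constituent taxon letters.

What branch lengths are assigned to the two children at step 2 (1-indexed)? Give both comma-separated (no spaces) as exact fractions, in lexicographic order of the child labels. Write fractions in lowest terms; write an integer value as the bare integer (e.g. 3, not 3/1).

3/2,3/2

1. join N+S (d=1) ⇒ NS; edges |N|=1/2, |S|=1/2
  updated: d(B,NS)=11, d(F,NS)=11, d(G,NS)=14, d(NS,O)=10
2. join F+O (d=3) ⇒ FO; edges |F|=3/2, |O|=3/2
  updated: d(B,FO)=17, d(FO,G)=10, d(FO,NS)=21/2
3. join B+G (d=4) ⇒ BG; edges |B|=2, |G|=2
  updated: d(BG,FO)=27/2, d(BG,NS)=25/2
4. join FO+NS (d=21/2) ⇒ FNOS; edges |FO|=15/4, |NS|=19/4
  updated: d(BG,FNOS)=13
5. join BG+FNOS (d=13) ⇒ BFGNOS; edges |BG|=9/2, |FNOS|=5/4
final tree: ((B:2,G:2):9/2,((F:3/2,O:3/2):15/4,(N:1/2,S:1/2):19/4):5/4)
total length: 89/4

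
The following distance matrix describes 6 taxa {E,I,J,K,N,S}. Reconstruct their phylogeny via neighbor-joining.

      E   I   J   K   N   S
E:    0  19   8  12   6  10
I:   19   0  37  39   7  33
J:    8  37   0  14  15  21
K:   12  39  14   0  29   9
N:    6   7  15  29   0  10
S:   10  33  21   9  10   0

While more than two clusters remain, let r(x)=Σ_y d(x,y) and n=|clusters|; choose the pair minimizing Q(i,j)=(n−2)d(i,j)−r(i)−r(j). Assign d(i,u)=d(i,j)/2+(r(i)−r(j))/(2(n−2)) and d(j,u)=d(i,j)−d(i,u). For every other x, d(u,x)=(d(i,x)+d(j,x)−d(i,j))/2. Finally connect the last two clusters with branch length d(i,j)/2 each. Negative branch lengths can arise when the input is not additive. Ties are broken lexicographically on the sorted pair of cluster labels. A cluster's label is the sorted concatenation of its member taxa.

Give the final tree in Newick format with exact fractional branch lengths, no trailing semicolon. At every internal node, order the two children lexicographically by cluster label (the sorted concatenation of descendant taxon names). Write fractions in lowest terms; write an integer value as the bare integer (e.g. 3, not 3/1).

1. join I+N (d=7, Q=-174) ⇒ IN; edges |I|=12, |N|=-5
  updated: d(E,IN)=9, d(IN,J)=45/2, d(IN,K)=61/2, d(IN,S)=18
2. join K+S (d=9, Q=-193/2) ⇒ KS; edges |K|=23/4, |S|=13/4
  updated: d(E,KS)=13/2, d(IN,KS)=79/4, d(J,KS)=13
3. join E+IN (d=9, Q=-227/4) ⇒ EIN; edges |E|=-39/16, |IN|=183/16
  updated: d(EIN,J)=43/4, d(EIN,KS)=69/8
4. join EIN+J (d=43/4, Q=-259/8) ⇒ EIJN; edges |EIN|=51/16, |J|=121/16
  updated: d(EIJN,KS)=87/16
5. join EIJN+KS (d=87/16) ⇒ EIJKNS; edges |EIJN|=87/32, |KS|=87/32
final tree: (((E:-39/16,(I:12,N:-5):183/16):51/16,J:121/16):87/32,(K:23/4,S:13/4):87/32)
total length: 659/16

(((E:-39/16,(I:12,N:-5):183/16):51/16,J:121/16):87/32,(K:23/4,S:13/4):87/32)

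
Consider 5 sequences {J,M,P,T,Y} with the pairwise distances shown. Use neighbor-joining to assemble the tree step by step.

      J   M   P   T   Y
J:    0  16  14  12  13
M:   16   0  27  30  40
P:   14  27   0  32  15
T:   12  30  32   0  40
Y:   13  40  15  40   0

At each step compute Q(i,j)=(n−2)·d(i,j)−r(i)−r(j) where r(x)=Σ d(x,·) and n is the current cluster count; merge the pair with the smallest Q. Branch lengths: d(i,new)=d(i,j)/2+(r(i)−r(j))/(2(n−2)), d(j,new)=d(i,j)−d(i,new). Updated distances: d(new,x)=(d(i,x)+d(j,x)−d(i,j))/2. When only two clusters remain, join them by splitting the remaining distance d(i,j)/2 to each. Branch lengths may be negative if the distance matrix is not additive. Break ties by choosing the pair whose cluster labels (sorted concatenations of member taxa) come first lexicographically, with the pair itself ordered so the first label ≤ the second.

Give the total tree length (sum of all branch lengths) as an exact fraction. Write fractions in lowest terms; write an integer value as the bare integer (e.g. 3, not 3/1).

429/8

iteration 1: select P,Y (d=15, Q=-151); attach at lengths (25/6, 65/6); label the merged cluster PY
  updated: d(J,PY)=6, d(M,PY)=26, d(PY,T)=57/2
iteration 2: select J,PY (d=6, Q=-165/2); attach at lengths (-29/8, 77/8); label the merged cluster JPY
  updated: d(JPY,M)=18, d(JPY,T)=69/4
iteration 3: select JPY,M (d=18, Q=-261/4); attach at lengths (21/8, 123/8); label the merged cluster JMPY
  updated: d(JMPY,T)=117/8
iteration 4: select JMPY,T (d=117/8); attach at lengths (117/16, 117/16); label the merged cluster JMPTY
final tree: (((J:-29/8,(P:25/6,Y:65/6):77/8):21/8,M:123/8):117/16,T:117/16)
total length: 429/8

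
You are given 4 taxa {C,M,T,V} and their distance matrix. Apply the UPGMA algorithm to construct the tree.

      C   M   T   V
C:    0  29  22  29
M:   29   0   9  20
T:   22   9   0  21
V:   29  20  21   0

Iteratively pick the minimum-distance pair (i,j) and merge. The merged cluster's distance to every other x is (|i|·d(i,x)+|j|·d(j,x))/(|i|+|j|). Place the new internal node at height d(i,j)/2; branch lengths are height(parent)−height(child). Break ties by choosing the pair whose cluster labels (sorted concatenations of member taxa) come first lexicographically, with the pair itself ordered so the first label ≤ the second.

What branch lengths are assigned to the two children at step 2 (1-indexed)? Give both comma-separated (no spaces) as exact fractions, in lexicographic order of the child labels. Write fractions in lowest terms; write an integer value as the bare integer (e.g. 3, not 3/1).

23/4,41/4

1. join M+T (d=9) ⇒ MT; edges |M|=9/2, |T|=9/2
  updated: d(C,MT)=51/2, d(MT,V)=41/2
2. join MT+V (d=41/2) ⇒ MTV; edges |MT|=23/4, |V|=41/4
  updated: d(C,MTV)=80/3
3. join C+MTV (d=80/3) ⇒ CMTV; edges |C|=40/3, |MTV|=37/12
final tree: (C:40/3,((M:9/2,T:9/2):23/4,V:41/4):37/12)
total length: 497/12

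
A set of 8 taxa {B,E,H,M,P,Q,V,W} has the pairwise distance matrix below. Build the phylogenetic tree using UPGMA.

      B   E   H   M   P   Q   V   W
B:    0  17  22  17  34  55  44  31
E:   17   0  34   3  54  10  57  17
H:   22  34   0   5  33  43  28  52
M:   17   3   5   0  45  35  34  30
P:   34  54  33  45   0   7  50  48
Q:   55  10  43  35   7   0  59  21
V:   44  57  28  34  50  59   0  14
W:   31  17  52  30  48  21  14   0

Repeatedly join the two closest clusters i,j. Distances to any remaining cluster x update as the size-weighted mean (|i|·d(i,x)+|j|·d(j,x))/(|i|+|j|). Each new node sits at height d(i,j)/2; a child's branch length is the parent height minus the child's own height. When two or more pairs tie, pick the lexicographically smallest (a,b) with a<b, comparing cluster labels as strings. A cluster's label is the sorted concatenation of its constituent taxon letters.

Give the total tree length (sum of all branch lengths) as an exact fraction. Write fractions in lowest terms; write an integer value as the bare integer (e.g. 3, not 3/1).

1433/16

1. join E+M (d=3) ⇒ EM; edges |E|=3/2, |M|=3/2
  updated: d(B,EM)=17, d(EM,H)=39/2, d(EM,P)=99/2, d(EM,Q)=45/2, d(EM,V)=91/2, d(EM,W)=47/2
2. join P+Q (d=7) ⇒ PQ; edges |P|=7/2, |Q|=7/2
  updated: d(B,PQ)=89/2, d(EM,PQ)=36, d(H,PQ)=38, d(PQ,V)=109/2, d(PQ,W)=69/2
3. join V+W (d=14) ⇒ VW; edges |V|=7, |W|=7
  updated: d(B,VW)=75/2, d(EM,VW)=69/2, d(H,VW)=40, d(PQ,VW)=89/2
4. join B+EM (d=17) ⇒ BEM; edges |B|=17/2, |EM|=7
  updated: d(BEM,H)=61/3, d(BEM,PQ)=233/6, d(BEM,VW)=71/2
5. join BEM+H (d=61/3) ⇒ BEHM; edges |BEM|=5/3, |H|=61/6
  updated: d(BEHM,PQ)=309/8, d(BEHM,VW)=293/8
6. join BEHM+VW (d=293/8) ⇒ BEHMVW; edges |BEHM|=391/48, |VW|=181/16
  updated: d(BEHMVW,PQ)=487/12
7. join BEHMVW+PQ (d=487/12) ⇒ BEHMPQVW; edges |BEHMVW|=95/48, |PQ|=403/24
final tree: ((((B:17/2,(E:3/2,M:3/2):7):5/3,H:61/6):391/48,(V:7,W:7):181/16):95/48,(P:7/2,Q:7/2):403/24)
total length: 1433/16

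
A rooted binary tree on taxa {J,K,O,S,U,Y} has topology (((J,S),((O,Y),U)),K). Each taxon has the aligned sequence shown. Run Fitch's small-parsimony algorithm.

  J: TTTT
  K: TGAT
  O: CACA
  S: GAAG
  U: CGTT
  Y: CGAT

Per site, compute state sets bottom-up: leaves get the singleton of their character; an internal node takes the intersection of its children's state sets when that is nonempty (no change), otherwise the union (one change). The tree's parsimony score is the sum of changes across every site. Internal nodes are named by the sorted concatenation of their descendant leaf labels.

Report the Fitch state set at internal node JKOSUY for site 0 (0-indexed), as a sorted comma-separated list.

T

JS@0: {T} ∪ {G} = {G,T} (union, +1)
OY@0: {C} ∩ {C} = {C} (intersection, +0)
OUY@0: {C} ∩ {C} = {C} (intersection, +0)
JOSUY@0: {G,T} ∪ {C} = {C,G,T} (union, +1)
JKOSUY@0: {C,G,T} ∩ {T} = {T} (intersection, +0)
JS@1: {T} ∪ {A} = {A,T} (union, +1)
OY@1: {A} ∪ {G} = {A,G} (union, +1)
OUY@1: {A,G} ∩ {G} = {G} (intersection, +0)
JOSUY@1: {A,T} ∪ {G} = {A,G,T} (union, +1)
JKOSUY@1: {A,G,T} ∩ {G} = {G} (intersection, +0)
JS@2: {T} ∪ {A} = {A,T} (union, +1)
OY@2: {C} ∪ {A} = {A,C} (union, +1)
OUY@2: {A,C} ∪ {T} = {A,C,T} (union, +1)
JOSUY@2: {A,T} ∩ {A,C,T} = {A,T} (intersection, +0)
JKOSUY@2: {A,T} ∩ {A} = {A} (intersection, +0)
JS@3: {T} ∪ {G} = {G,T} (union, +1)
OY@3: {A} ∪ {T} = {A,T} (union, +1)
OUY@3: {A,T} ∩ {T} = {T} (intersection, +0)
JOSUY@3: {G,T} ∩ {T} = {T} (intersection, +0)
JKOSUY@3: {T} ∩ {T} = {T} (intersection, +0)
per-site changes: [2, 3, 3, 2]; total = 10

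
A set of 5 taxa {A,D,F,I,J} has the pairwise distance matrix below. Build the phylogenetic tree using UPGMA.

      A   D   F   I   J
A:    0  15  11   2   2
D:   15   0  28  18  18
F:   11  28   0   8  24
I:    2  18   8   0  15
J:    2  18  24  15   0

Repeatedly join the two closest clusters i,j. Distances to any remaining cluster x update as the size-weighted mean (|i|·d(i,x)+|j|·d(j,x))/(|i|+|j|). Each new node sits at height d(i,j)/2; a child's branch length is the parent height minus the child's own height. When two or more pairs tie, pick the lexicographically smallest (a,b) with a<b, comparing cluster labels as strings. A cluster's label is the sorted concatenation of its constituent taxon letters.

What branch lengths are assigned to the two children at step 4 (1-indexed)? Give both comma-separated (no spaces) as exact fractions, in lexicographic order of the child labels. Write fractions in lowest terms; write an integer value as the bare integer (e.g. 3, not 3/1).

65/24,79/8

1. join A+I (d=2) ⇒ AI; edges |A|=1, |I|=1
  updated: d(AI,D)=33/2, d(AI,F)=19/2, d(AI,J)=17/2
2. join AI+J (d=17/2) ⇒ AIJ; edges |AI|=13/4, |J|=17/4
  updated: d(AIJ,D)=17, d(AIJ,F)=43/3
3. join AIJ+F (d=43/3) ⇒ AFIJ; edges |AIJ|=35/12, |F|=43/6
  updated: d(AFIJ,D)=79/4
4. join AFIJ+D (d=79/4) ⇒ ADFIJ; edges |AFIJ|=65/24, |D|=79/8
final tree: ((((A:1,I:1):13/4,J:17/4):35/12,F:43/6):65/24,D:79/8)
total length: 193/6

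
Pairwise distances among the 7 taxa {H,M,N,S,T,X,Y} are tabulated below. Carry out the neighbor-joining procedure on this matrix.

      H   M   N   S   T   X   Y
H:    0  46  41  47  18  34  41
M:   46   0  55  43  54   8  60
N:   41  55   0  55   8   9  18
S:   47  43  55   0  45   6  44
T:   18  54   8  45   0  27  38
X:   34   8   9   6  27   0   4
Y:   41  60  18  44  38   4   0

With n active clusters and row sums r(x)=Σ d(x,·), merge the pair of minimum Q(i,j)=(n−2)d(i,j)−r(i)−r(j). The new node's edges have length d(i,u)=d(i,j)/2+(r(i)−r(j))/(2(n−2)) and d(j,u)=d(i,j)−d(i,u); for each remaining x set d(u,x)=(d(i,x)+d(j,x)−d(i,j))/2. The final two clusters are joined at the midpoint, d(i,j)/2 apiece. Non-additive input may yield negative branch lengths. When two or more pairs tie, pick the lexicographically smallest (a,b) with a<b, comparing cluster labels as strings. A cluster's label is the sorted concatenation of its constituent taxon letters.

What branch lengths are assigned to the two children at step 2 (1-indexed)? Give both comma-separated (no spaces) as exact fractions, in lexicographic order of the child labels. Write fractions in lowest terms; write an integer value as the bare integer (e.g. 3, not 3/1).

271/16,137/16

iteration 1: select N,T (d=8, Q=-336); attach at lengths (18/5, 22/5); label the merged cluster NT
  updated: d(H,NT)=51/2, d(M,NT)=101/2, d(NT,S)=46, d(NT,X)=14, d(NT,Y)=24
iteration 2: select H,NT (d=51/2, Q=-503/2); attach at lengths (271/16, 137/16); label the merged cluster HNT
  updated: d(HNT,M)=71/2, d(HNT,S)=135/4, d(HNT,X)=45/4, d(HNT,Y)=79/4
iteration 3: select HNT,Y (d=79/4, Q=-675/4); attach at lengths (127/24, 347/24); label the merged cluster HNTY
  updated: d(HNTY,M)=303/8, d(HNTY,S)=29, d(HNTY,X)=-9/4
iteration 4: select HNTY,S (d=29, Q=-677/8); attach at lengths (357/32, 571/32); label the merged cluster HNSTY
  updated: d(HNSTY,M)=415/16, d(HNSTY,X)=-101/8
iteration 5: select HNSTY,M (d=415/16, Q=-341/16); attach at lengths (85/32, 745/32); label the merged cluster HMNSTY
  updated: d(HMNSTY,X)=-489/32
iteration 6: select HMNSTY,X (d=-489/32); attach at lengths (-489/64, -489/64); label the merged cluster HMNSTXY
final tree: (((((H:271/16,(N:18/5,T:22/5):137/16):127/24,Y:347/24):357/32,S:571/32):85/32,M:745/32):-489/64,X:-489/64)
total length: 2973/32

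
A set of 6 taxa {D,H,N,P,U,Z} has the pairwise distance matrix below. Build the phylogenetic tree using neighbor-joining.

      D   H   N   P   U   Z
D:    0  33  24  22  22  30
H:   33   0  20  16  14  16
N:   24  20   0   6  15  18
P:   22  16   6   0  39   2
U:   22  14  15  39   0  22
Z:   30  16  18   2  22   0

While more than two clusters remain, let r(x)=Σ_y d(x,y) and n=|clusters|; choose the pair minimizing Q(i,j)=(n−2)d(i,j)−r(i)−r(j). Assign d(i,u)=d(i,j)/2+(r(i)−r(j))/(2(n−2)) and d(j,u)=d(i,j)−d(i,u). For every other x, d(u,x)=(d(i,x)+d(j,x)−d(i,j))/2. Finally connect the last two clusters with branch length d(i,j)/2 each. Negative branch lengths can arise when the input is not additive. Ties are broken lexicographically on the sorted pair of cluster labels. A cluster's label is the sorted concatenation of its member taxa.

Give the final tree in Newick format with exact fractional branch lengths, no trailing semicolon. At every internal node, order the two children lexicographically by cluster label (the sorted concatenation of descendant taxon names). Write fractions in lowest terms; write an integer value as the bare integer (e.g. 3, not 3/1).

(((D:257/16,(H:29/4,U:27/4):71/16):47/16,N:65/16):111/32,(P:5/8,Z:11/8):111/32)

1. join P+Z (d=2, Q=-165) ⇒ PZ; edges |P|=5/8, |Z|=11/8
  updated: d(D,PZ)=25, d(H,PZ)=15, d(N,PZ)=11, d(PZ,U)=59/2
2. join H+U (d=14, Q=-241/2) ⇒ HU; edges |H|=29/4, |U|=27/4
  updated: d(D,HU)=41/2, d(HU,N)=21/2, d(HU,PZ)=61/4
3. join D+HU (d=41/2, Q=-299/4) ⇒ DHU; edges |D|=257/16, |HU|=71/16
  updated: d(DHU,N)=7, d(DHU,PZ)=79/8
4. join DHU+N (d=7, Q=-223/8) ⇒ DHNU; edges |DHU|=47/16, |N|=65/16
  updated: d(DHNU,PZ)=111/16
5. join DHNU+PZ (d=111/16) ⇒ DHNPUZ; edges |DHNU|=111/32, |PZ|=111/32
final tree: (((D:257/16,(H:29/4,U:27/4):71/16):47/16,N:65/16):111/32,(P:5/8,Z:11/8):111/32)
total length: 807/16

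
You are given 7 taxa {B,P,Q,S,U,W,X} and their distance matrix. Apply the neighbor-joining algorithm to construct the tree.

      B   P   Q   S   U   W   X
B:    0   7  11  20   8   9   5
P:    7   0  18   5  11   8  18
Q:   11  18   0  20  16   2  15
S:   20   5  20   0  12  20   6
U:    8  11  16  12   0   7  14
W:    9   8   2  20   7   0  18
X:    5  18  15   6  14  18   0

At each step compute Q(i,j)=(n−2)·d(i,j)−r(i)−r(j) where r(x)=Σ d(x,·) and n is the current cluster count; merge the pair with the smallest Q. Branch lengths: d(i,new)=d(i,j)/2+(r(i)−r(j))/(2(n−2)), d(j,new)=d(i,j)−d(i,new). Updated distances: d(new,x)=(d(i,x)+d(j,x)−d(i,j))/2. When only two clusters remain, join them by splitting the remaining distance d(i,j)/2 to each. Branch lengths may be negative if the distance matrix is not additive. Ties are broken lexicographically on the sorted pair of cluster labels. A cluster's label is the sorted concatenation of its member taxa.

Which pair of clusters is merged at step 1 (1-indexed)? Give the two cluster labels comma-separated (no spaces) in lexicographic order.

Q,W

1. join Q+W (d=2, Q=-136) ⇒ QW; edges |Q|=14/5, |W|=-4/5
  updated: d(B,QW)=9, d(P,QW)=12, d(QW,S)=19, d(QW,U)=21/2, d(QW,X)=31/2
2. join S+X (d=6, Q=-193/2) ⇒ SX; edges |S|=55/16, |X|=41/16
  updated: d(B,SX)=19/2, d(P,SX)=17/2, d(QW,SX)=57/4, d(SX,U)=10
3. join P+SX (d=17/2, Q=-221/4) ⇒ PSX; edges |P|=29/8, |SX|=39/8
  updated: d(B,PSX)=4, d(PSX,QW)=71/8, d(PSX,U)=25/4
4. join B+PSX (d=4, Q=-257/8) ⇒ BPSX; edges |B|=79/32, |PSX|=49/32
  updated: d(BPSX,QW)=111/16, d(BPSX,U)=41/8
5. join BPSX+QW (d=111/16, Q=-361/16) ⇒ BPQSWX; edges |BPSX|=25/32, |QW|=197/32
  updated: d(BPQSWX,U)=139/32
6. join BPQSWX+U (d=139/32) ⇒ BPQSUWX; edges |BPQSWX|=139/64, |U|=139/64
final tree: (((B:79/32,(P:29/8,(S:55/16,X:41/16):39/8):49/32):25/32,(Q:14/5,W:-4/5):197/32):139/64,U:139/64)
total length: 1017/32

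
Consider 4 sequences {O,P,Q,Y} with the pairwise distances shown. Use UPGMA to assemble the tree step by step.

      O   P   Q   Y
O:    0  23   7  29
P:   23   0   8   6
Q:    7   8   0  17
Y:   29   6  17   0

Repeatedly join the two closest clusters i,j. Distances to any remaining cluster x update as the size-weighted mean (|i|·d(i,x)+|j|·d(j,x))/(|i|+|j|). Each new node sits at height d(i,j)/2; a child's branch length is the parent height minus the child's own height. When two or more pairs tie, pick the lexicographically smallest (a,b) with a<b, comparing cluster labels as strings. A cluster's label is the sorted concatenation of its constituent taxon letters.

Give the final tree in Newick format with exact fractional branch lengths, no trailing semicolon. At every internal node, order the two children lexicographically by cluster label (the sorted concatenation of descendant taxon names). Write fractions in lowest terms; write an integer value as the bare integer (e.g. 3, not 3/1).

((O:7/2,Q:7/2):49/8,(P:3,Y:3):53/8)

step 1: merge (P,Y) at d=6; branch lengths P→3, Y→3; new cluster PY
  updated: d(O,PY)=26, d(PY,Q)=25/2
step 2: merge (O,Q) at d=7; branch lengths O→7/2, Q→7/2; new cluster OQ
  updated: d(OQ,PY)=77/4
step 3: merge (OQ,PY) at d=77/4; branch lengths OQ→49/8, PY→53/8; new cluster OPQY
final tree: ((O:7/2,Q:7/2):49/8,(P:3,Y:3):53/8)
total length: 103/4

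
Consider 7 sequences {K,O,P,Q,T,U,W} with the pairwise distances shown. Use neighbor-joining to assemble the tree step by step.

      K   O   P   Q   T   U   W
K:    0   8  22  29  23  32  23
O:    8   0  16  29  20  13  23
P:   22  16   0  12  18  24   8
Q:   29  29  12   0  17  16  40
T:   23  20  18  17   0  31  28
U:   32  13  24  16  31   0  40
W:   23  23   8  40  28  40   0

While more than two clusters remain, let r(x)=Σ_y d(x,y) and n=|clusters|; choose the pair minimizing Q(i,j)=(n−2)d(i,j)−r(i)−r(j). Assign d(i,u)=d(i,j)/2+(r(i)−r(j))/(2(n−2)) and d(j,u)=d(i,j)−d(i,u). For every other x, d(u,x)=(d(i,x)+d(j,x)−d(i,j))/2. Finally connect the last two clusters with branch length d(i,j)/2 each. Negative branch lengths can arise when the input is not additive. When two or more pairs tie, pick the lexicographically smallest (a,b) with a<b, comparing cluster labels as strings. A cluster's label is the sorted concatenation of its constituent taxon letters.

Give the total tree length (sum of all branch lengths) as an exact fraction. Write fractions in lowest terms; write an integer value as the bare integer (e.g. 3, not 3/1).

1013/16

iteration 1: select P,W (d=8, Q=-222); attach at lengths (-11/5, 51/5); label the merged cluster PW
  updated: d(K,PW)=37/2, d(O,PW)=31/2, d(PW,Q)=22, d(PW,T)=19, d(PW,U)=28
iteration 2: select Q,U (d=16, Q=-169); attach at lengths (57/8, 71/8); label the merged cluster QU
  updated: d(K,QU)=45/2, d(O,QU)=13, d(PW,QU)=17, d(QU,T)=16
iteration 3: select K,O (d=8, Q=-209/2); attach at lengths (79/12, 17/12); label the merged cluster KO
  updated: d(KO,PW)=13, d(KO,QU)=55/4, d(KO,T)=35/2
iteration 4: select KO,PW (d=13, Q=-269/4); attach at lengths (85/16, 123/16); label the merged cluster KOPW
  updated: d(KOPW,QU)=71/8, d(KOPW,T)=47/4
iteration 5: select KOPW,QU (d=71/8, Q=-293/8); attach at lengths (37/16, 105/16); label the merged cluster KOPQUW
  updated: d(KOPQUW,T)=151/16
iteration 6: select KOPQUW,T (d=151/16); attach at lengths (151/32, 151/32); label the merged cluster KOPQTUW
final tree: ((((K:79/12,O:17/12):85/16,(P:-11/5,W:51/5):123/16):37/16,(Q:57/8,U:71/8):105/16):151/32,T:151/32)
total length: 1013/16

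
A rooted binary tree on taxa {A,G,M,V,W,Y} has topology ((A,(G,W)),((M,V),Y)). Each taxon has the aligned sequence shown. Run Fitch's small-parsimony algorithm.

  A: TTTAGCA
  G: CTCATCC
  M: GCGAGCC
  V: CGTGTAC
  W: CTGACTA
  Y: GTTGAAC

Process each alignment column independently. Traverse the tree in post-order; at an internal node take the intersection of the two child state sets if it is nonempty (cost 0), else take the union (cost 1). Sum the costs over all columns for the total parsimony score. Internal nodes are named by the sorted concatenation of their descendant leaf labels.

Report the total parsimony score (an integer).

[col 0] GW: children G:{C}, W:{C} ∩→ {C}; cost 0
[col 0] AGW: children A:{T}, GW:{C} ∪→ {C,T}; cost 1
[col 0] MV: children M:{G}, V:{C} ∪→ {C,G}; cost 1
[col 0] MVY: children MV:{C,G}, Y:{G} ∩→ {G}; cost 0
[col 0] AGMVWY: children AGW:{C,T}, MVY:{G} ∪→ {C,G,T}; cost 1
[col 1] GW: children G:{T}, W:{T} ∩→ {T}; cost 0
[col 1] AGW: children A:{T}, GW:{T} ∩→ {T}; cost 0
[col 1] MV: children M:{C}, V:{G} ∪→ {C,G}; cost 1
[col 1] MVY: children MV:{C,G}, Y:{T} ∪→ {C,G,T}; cost 1
[col 1] AGMVWY: children AGW:{T}, MVY:{C,G,T} ∩→ {T}; cost 0
[col 2] GW: children G:{C}, W:{G} ∪→ {C,G}; cost 1
[col 2] AGW: children A:{T}, GW:{C,G} ∪→ {C,G,T}; cost 1
[col 2] MV: children M:{G}, V:{T} ∪→ {G,T}; cost 1
[col 2] MVY: children MV:{G,T}, Y:{T} ∩→ {T}; cost 0
[col 2] AGMVWY: children AGW:{C,G,T}, MVY:{T} ∩→ {T}; cost 0
[col 3] GW: children G:{A}, W:{A} ∩→ {A}; cost 0
[col 3] AGW: children A:{A}, GW:{A} ∩→ {A}; cost 0
[col 3] MV: children M:{A}, V:{G} ∪→ {A,G}; cost 1
[col 3] MVY: children MV:{A,G}, Y:{G} ∩→ {G}; cost 0
[col 3] AGMVWY: children AGW:{A}, MVY:{G} ∪→ {A,G}; cost 1
[col 4] GW: children G:{T}, W:{C} ∪→ {C,T}; cost 1
[col 4] AGW: children A:{G}, GW:{C,T} ∪→ {C,G,T}; cost 1
[col 4] MV: children M:{G}, V:{T} ∪→ {G,T}; cost 1
[col 4] MVY: children MV:{G,T}, Y:{A} ∪→ {A,G,T}; cost 1
[col 4] AGMVWY: children AGW:{C,G,T}, MVY:{A,G,T} ∩→ {G,T}; cost 0
[col 5] GW: children G:{C}, W:{T} ∪→ {C,T}; cost 1
[col 5] AGW: children A:{C}, GW:{C,T} ∩→ {C}; cost 0
[col 5] MV: children M:{C}, V:{A} ∪→ {A,C}; cost 1
[col 5] MVY: children MV:{A,C}, Y:{A} ∩→ {A}; cost 0
[col 5] AGMVWY: children AGW:{C}, MVY:{A} ∪→ {A,C}; cost 1
[col 6] GW: children G:{C}, W:{A} ∪→ {A,C}; cost 1
[col 6] AGW: children A:{A}, GW:{A,C} ∩→ {A}; cost 0
[col 6] MV: children M:{C}, V:{C} ∩→ {C}; cost 0
[col 6] MVY: children MV:{C}, Y:{C} ∩→ {C}; cost 0
[col 6] AGMVWY: children AGW:{A}, MVY:{C} ∪→ {A,C}; cost 1
per-site changes: [3, 2, 3, 2, 4, 3, 2]; total = 19

19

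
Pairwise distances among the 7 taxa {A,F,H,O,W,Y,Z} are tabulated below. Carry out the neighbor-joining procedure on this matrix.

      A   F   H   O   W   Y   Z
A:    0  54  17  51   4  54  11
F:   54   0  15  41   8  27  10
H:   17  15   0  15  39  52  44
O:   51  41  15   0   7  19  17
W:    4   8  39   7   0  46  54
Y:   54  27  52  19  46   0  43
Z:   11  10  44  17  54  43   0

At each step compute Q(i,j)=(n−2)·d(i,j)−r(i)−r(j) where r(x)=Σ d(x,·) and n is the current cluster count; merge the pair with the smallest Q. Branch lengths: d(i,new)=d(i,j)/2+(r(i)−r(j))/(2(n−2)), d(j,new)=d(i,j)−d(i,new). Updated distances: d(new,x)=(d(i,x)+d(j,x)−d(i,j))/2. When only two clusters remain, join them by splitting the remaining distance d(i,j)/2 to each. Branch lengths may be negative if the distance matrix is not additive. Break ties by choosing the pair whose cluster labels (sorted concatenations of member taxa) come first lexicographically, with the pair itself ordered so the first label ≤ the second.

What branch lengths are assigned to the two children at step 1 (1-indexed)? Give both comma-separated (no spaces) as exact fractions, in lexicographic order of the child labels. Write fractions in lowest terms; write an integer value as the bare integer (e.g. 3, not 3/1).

53/10,-13/10

step 1: merge (A,W) at d=4, Q=-329; branch lengths A→53/10, W→-13/10; new cluster AW
  updated: d(AW,F)=29, d(AW,H)=26, d(AW,O)=27, d(AW,Y)=48, d(AW,Z)=61/2
step 2: merge (O,Y) at d=19, Q=-232; branch lengths O→3/4, Y→73/4; new cluster OY
  updated: d(AW,OY)=28, d(F,OY)=49/2, d(H,OY)=24, d(OY,Z)=41/2
step 3: merge (F,Z) at d=10, Q=-307/2; branch lengths F→7/12, Z→113/12; new cluster FZ
  updated: d(AW,FZ)=99/4, d(FZ,H)=49/2, d(FZ,OY)=35/2
step 4: merge (AW,H) at d=26, Q=-405/4; branch lengths AW→225/16, H→191/16; new cluster AHW
  updated: d(AHW,FZ)=93/8, d(AHW,OY)=13
step 5: merge (AHW,FZ) at d=93/8, Q=-337/8; branch lengths AHW→57/16, FZ→129/16; new cluster AFHWZ
  updated: d(AFHWZ,OY)=151/16
step 6: merge (AFHWZ,OY) at d=151/16; branch lengths AFHWZ→151/32, OY→151/32; new cluster AFHOWYZ
final tree: ((((A:53/10,W:-13/10):225/16,H:191/16):57/16,(F:7/12,Z:113/12):129/16):151/32,(O:3/4,Y:73/4):151/32)
total length: 1281/16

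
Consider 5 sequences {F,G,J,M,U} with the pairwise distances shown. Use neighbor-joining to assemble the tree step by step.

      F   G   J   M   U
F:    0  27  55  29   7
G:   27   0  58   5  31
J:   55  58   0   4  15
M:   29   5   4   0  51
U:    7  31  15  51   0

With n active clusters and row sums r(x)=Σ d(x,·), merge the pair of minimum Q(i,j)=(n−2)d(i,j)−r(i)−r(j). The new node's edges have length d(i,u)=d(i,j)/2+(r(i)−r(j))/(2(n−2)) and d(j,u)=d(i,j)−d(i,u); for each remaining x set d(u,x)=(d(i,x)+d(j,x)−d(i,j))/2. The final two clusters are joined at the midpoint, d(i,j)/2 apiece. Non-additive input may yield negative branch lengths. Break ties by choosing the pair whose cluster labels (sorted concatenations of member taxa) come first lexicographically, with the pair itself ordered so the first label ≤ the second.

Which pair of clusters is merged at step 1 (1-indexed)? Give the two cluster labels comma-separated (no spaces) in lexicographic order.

iteration 1: select J,M (d=4, Q=-209); attach at lengths (55/6, -31/6); label the merged cluster JM
  updated: d(F,JM)=40, d(G,JM)=59/2, d(JM,U)=31
iteration 2: select F,U (d=7, Q=-129); attach at lengths (19/4, 9/4); label the merged cluster FU
  updated: d(FU,G)=51/2, d(FU,JM)=32
iteration 3: select FU,G (d=51/2, Q=-87); attach at lengths (14, 23/2); label the merged cluster FGU
  updated: d(FGU,JM)=18
iteration 4: select FGU,JM (d=18); attach at lengths (9, 9); label the merged cluster FGJMU
final tree: (((F:19/4,U:9/4):14,G:23/2):9,(J:55/6,M:-31/6):9)
total length: 109/2

J,M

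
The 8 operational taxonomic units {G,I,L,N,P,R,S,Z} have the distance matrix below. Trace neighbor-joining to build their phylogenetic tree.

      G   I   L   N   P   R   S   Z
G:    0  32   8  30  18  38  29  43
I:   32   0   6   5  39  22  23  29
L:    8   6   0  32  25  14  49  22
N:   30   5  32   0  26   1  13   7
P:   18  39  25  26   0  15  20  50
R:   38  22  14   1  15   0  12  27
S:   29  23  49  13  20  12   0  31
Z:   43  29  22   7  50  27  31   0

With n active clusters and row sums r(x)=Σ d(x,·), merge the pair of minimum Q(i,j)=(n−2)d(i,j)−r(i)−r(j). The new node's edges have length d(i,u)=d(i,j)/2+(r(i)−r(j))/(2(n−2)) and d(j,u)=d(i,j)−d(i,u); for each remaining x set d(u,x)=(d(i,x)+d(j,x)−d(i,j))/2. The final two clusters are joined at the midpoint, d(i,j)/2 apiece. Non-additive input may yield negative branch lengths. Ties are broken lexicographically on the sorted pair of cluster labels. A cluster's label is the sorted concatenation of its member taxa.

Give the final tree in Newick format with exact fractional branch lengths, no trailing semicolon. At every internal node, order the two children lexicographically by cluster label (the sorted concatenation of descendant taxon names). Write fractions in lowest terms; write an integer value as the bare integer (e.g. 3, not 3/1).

1. join G+L (d=8, Q=-306) ⇒ GL; edges |G|=15/2, |L|=1/2
  updated: d(GL,I)=15, d(GL,N)=27, d(GL,P)=35/2, d(GL,R)=22, d(GL,S)=35, d(GL,Z)=57/2
2. join GL+P (d=35/2, Q=-225) ⇒ GLP; edges |GL|=13/2, |P|=11
  updated: d(GLP,I)=73/4, d(GLP,N)=71/4, d(GLP,R)=39/4, d(GLP,S)=75/4, d(GLP,Z)=61/2
3. join N+Z (d=7, Q=-561/4) ⇒ NZ; edges |N|=-211/32, |Z|=435/32
  updated: d(GLP,NZ)=165/8, d(I,NZ)=27/2, d(NZ,R)=21/2, d(NZ,S)=37/2
4. join I+NZ (d=27/2, Q=-795/8) ⇒ INZ; edges |I|=433/48, |NZ|=215/48
  updated: d(GLP,INZ)=203/16, d(INZ,R)=19/2, d(INZ,S)=14
5. join GLP+R (d=39/4, Q=-847/16) ⇒ GLPR; edges |GLP|=471/64, |R|=153/64
  updated: d(GLPR,INZ)=199/32, d(GLPR,S)=21/2
6. join GLPR+INZ (d=199/32, Q=-983/32) ⇒ GILNPRZ; edges |GLPR|=87/64, |INZ|=311/64
  updated: d(GILNPRZ,S)=585/64
7. join GILNPRZ+S (d=585/64) ⇒ GILNPRSZ; edges |GILNPRZ|=585/128, |S|=585/128
final tree: (((((G:15/2,L:1/2):13/2,P:11):471/64,R:153/64):87/64,(I:433/48,(N:-211/32,Z:435/32):215/48):311/64):585/128,S:585/128)
total length: 4551/64

(((((G:15/2,L:1/2):13/2,P:11):471/64,R:153/64):87/64,(I:433/48,(N:-211/32,Z:435/32):215/48):311/64):585/128,S:585/128)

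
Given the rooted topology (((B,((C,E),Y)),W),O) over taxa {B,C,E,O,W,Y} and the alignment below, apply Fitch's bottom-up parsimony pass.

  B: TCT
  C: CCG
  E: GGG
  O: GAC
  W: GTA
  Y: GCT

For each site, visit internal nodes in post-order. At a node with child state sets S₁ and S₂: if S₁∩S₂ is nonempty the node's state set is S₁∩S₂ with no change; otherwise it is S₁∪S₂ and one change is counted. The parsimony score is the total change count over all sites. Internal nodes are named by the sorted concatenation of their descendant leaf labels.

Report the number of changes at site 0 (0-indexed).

CE@0: {C} ∪ {G} = {C,G} (union, +1)
CEY@0: {C,G} ∩ {G} = {G} (intersection, +0)
BCEY@0: {T} ∪ {G} = {G,T} (union, +1)
BCEWY@0: {G,T} ∩ {G} = {G} (intersection, +0)
BCEOWY@0: {G} ∩ {G} = {G} (intersection, +0)
CE@1: {C} ∪ {G} = {C,G} (union, +1)
CEY@1: {C,G} ∩ {C} = {C} (intersection, +0)
BCEY@1: {C} ∩ {C} = {C} (intersection, +0)
BCEWY@1: {C} ∪ {T} = {C,T} (union, +1)
BCEOWY@1: {C,T} ∪ {A} = {A,C,T} (union, +1)
CE@2: {G} ∩ {G} = {G} (intersection, +0)
CEY@2: {G} ∪ {T} = {G,T} (union, +1)
BCEY@2: {T} ∩ {G,T} = {T} (intersection, +0)
BCEWY@2: {T} ∪ {A} = {A,T} (union, +1)
BCEOWY@2: {A,T} ∪ {C} = {A,C,T} (union, +1)
per-site changes: [2, 3, 3]; total = 8

2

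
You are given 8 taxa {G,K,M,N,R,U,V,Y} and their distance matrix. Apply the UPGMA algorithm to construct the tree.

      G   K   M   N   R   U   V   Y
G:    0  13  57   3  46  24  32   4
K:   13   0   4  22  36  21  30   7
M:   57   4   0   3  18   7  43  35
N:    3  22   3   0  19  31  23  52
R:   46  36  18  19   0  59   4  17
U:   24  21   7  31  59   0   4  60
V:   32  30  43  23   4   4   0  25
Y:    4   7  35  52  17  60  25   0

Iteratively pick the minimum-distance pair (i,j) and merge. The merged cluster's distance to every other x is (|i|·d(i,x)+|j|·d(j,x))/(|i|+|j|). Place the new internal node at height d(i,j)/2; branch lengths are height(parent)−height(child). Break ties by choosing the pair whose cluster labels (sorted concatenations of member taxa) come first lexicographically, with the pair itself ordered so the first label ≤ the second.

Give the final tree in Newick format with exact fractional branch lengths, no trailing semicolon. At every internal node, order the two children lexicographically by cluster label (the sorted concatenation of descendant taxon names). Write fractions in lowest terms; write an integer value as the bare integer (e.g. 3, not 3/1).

step 1: merge (G,N) at d=3; branch lengths G→3/2, N→3/2; new cluster GN
  updated: d(GN,K)=35/2, d(GN,M)=30, d(GN,R)=65/2, d(GN,U)=55/2, d(GN,V)=55/2, d(GN,Y)=28
step 2: merge (K,M) at d=4; branch lengths K→2, M→2; new cluster KM
  updated: d(GN,KM)=95/4, d(KM,R)=27, d(KM,U)=14, d(KM,V)=73/2, d(KM,Y)=21
step 3: merge (R,V) at d=4; branch lengths R→2, V→2; new cluster RV
  updated: d(GN,RV)=30, d(KM,RV)=127/4, d(RV,U)=63/2, d(RV,Y)=21
step 4: merge (KM,U) at d=14; branch lengths KM→5, U→7; new cluster KMU
  updated: d(GN,KMU)=25, d(KMU,RV)=95/3, d(KMU,Y)=34
step 5: merge (RV,Y) at d=21; branch lengths RV→17/2, Y→21/2; new cluster RVY
  updated: d(GN,RVY)=88/3, d(KMU,RVY)=292/9
step 6: merge (GN,KMU) at d=25; branch lengths GN→11, KMU→11/2; new cluster GKMNU
  updated: d(GKMNU,RVY)=156/5
step 7: merge (GKMNU,RVY) at d=156/5; branch lengths GKMNU→31/10, RVY→51/10; new cluster GKMNRUVY
final tree: (((G:3/2,N:3/2):11,((K:2,M:2):5,U:7):11/2):31/10,((R:2,V:2):17/2,Y:21/2):51/10)
total length: 667/10

(((G:3/2,N:3/2):11,((K:2,M:2):5,U:7):11/2):31/10,((R:2,V:2):17/2,Y:21/2):51/10)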